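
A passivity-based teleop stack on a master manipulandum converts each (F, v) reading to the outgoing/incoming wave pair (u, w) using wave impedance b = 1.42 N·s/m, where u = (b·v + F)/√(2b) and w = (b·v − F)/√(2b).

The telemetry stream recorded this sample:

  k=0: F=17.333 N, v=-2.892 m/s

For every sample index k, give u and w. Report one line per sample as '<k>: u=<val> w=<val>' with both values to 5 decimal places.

k=0: b·v=1.42×(-2.892)=-4.10664; √(2b)=1.68523; u=(-4.10664+17.333)/1.68523=7.84840, w=(-4.10664−17.333)/1.68523=-12.72209

0: u=7.84840 w=-12.72209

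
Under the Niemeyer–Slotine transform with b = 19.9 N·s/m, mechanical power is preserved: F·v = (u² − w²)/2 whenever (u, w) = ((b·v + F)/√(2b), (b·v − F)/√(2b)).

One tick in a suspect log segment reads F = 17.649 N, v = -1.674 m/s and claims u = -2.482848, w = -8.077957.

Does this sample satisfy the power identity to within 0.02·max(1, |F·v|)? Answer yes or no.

F·v = 17.649×(-1.674) = -29.544426 W.
(u² − w²)/2 = (6.164534 − 65.253389)/2 = -29.544428 W.
|Δ| = 0.000002;  2% of max(1, |F·v|) = 0.590889.

yes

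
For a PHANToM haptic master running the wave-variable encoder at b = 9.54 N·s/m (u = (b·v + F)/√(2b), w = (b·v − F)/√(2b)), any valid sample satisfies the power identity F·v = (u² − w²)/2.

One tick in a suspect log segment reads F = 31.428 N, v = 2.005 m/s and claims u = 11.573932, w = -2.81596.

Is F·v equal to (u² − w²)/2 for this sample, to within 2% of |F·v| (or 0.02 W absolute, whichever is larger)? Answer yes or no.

yes

F·v = 31.428×2.005 = 63.013140 W.
(u² − w²)/2 = (133.955902 − 7.929631)/2 = 63.013136 W.
|Δ| = 0.000004;  2% of max(1, |F·v|) = 1.260263.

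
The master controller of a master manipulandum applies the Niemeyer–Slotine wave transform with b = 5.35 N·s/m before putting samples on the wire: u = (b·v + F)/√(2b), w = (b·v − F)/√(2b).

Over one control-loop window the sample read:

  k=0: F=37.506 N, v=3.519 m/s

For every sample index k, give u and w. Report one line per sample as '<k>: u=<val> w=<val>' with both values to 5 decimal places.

k=0: b·v=5.35×3.519=18.82665; √(2b)=3.27109; u=(18.82665+37.506)/3.27109=17.22139, w=(18.82665−37.506)/3.27109=-5.71044

0: u=17.22139 w=-5.71044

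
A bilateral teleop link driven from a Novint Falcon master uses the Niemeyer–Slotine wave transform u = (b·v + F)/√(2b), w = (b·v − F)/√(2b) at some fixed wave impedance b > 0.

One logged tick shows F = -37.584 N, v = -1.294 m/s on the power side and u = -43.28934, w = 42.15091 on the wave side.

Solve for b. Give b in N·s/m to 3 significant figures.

b = 0.387 N·s/m

u + w = -1.1384;  u + w = √(2b)·v, so √(2b) = -1.1384/(-1.294) = 0.8798.
b = (√(2b))²/2 = 0.7740/2 = 0.3870.
(Check via u − w = 2F/√(2b): u − w = -85.4403, 2F/√(2b) = -85.4399.)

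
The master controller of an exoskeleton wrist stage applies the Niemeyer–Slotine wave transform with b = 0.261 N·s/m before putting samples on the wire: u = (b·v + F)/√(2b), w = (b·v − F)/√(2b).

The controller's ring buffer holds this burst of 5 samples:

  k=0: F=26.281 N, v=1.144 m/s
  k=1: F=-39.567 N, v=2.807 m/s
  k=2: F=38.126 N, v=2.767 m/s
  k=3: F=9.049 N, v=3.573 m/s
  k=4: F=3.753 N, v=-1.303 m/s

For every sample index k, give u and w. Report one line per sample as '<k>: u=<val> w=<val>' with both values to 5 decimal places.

k=0: b·v=0.261×1.144=0.29858; √(2b)=0.72250; u=(0.29858+26.281)/0.72250=36.78857, w=(0.29858−26.281)/0.72250=-35.96204
k=1: b·v=0.261×2.807=0.73263; √(2b)=0.72250; u=(0.73263+(-39.567))/0.72250=-53.75032, w=(0.73263−(-39.567))/0.72250=55.77836
k=2: b·v=0.261×2.767=0.72219; √(2b)=0.72250; u=(0.72219+38.126)/0.72250=53.76944, w=(0.72219−38.126)/0.72250=-51.77029
k=3: b·v=0.261×3.573=0.93255; √(2b)=0.72250; u=(0.93255+9.049)/0.72250=13.81538, w=(0.93255−9.049)/0.72250=-11.23390
k=4: b·v=0.261×(-1.303)=-0.34008; √(2b)=0.72250; u=(-0.34008+3.753)/0.72250=4.72379, w=(-0.34008−3.753)/0.72250=-5.66520

0: u=36.78857 w=-35.96204
1: u=-53.75032 w=55.77836
2: u=53.76944 w=-51.77029
3: u=13.81538 w=-11.23390
4: u=4.72379 w=-5.66520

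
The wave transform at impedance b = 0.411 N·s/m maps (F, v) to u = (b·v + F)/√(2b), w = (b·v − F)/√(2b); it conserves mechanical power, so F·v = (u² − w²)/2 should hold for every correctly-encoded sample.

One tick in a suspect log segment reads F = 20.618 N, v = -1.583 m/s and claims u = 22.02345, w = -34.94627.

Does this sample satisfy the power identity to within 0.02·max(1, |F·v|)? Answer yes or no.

F·v = 20.618×(-1.583) = -32.6383 W.
(u² − w²)/2 = (485.0323 − 1221.2418)/2 = -368.1047 W.
|Δ| = 335.4664;  2% of max(1, |F·v|) = 0.6528.

no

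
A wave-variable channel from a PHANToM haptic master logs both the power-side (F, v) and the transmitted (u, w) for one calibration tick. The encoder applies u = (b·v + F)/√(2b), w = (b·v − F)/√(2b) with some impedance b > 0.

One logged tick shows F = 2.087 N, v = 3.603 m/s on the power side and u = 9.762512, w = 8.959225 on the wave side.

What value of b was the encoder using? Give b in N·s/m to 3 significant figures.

u + w = 18.721737;  u + w = √(2b)·v, so √(2b) = 18.721737/3.603 = 5.196152.
b = (√(2b))²/2 = 26.999999/2 = 13.500000.
(Check via u − w = 2F/√(2b): u − w = 0.803287, 2F/√(2b) = 0.803287.)

b = 13.5 N·s/m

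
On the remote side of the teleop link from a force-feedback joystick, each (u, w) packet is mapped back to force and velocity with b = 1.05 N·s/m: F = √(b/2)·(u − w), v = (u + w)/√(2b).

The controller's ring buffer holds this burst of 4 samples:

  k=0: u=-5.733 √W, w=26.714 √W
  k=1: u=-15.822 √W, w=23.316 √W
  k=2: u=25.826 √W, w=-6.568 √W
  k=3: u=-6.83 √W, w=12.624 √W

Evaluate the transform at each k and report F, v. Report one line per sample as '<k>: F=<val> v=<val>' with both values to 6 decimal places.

k=0: u−w=-32.447000, u+w=20.981000; √(b/2)=0.724569, √(2b)=1.449138; F=0.724569×(-32.447)=-23.510085, v=20.981000/1.449138=14.478266
k=1: u−w=-39.138000, u+w=7.494000; √(b/2)=0.724569, √(2b)=1.449138; F=0.724569×(-39.138)=-28.358175, v=7.494000/1.449138=5.171351
k=2: u−w=32.394000, u+w=19.258000; √(b/2)=0.724569, √(2b)=1.449138; F=0.724569×32.394=23.471683, v=19.258000/1.449138=13.289283
k=3: u−w=-19.454000, u+w=5.794000; √(b/2)=0.724569, √(2b)=1.449138; F=0.724569×(-19.454)=-14.095762, v=5.794000/1.449138=3.998240

0: F=-23.510085 v=14.478266
1: F=-28.358175 v=5.171351
2: F=23.471683 v=13.289283
3: F=-14.095762 v=3.998240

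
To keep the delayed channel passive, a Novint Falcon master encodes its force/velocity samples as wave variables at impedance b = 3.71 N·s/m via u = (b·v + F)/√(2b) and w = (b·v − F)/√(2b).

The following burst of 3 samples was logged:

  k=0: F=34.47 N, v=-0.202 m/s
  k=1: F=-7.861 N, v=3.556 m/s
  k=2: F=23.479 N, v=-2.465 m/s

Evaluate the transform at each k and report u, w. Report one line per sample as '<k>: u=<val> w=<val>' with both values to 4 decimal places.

k=0: b·v=3.71×(-0.202)=-0.7494; √(2b)=2.7240; u=(-0.7494+34.47)/2.7240=12.3792, w=(-0.7494−34.47)/2.7240=-12.9295
k=1: b·v=3.71×3.556=13.1928; √(2b)=2.7240; u=(13.1928+(-7.861))/2.7240=1.9574, w=(13.1928−(-7.861))/2.7240=7.7291
k=2: b·v=3.71×(-2.465)=-9.1451; √(2b)=2.7240; u=(-9.1451+23.479)/2.7240=5.2621, w=(-9.1451−23.479)/2.7240=-11.9767

0: u=12.3792 w=-12.9295
1: u=1.9574 w=7.7291
2: u=5.2621 w=-11.9767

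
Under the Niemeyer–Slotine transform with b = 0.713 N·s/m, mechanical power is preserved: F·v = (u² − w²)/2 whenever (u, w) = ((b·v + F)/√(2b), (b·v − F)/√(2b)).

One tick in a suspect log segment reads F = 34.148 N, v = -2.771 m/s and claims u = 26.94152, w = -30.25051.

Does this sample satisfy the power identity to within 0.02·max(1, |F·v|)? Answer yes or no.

F·v = 34.148×(-2.771) = -94.62411 W.
(u² − w²)/2 = (725.84550 − 915.09336)/2 = -94.62393 W.
|Δ| = 0.00018;  2% of max(1, |F·v|) = 1.89248.

yes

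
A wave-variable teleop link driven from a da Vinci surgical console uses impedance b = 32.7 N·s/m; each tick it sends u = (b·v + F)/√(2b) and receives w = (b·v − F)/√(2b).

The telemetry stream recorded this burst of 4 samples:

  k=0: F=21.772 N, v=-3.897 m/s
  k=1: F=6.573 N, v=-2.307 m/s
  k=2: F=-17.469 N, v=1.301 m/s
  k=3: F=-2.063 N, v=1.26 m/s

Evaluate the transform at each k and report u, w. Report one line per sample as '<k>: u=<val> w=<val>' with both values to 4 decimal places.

k=0: b·v=32.7×(-3.897)=-127.4319; √(2b)=8.0870; u=(-127.4319+21.772)/8.0870=-13.0654, w=(-127.4319−21.772)/8.0870=-18.4498
k=1: b·v=32.7×(-2.307)=-75.4389; √(2b)=8.0870; u=(-75.4389+6.573)/8.0870=-8.5156, w=(-75.4389−6.573)/8.0870=-10.1412
k=2: b·v=32.7×1.301=42.5427; √(2b)=8.0870; u=(42.5427+(-17.469))/8.0870=3.1005, w=(42.5427−(-17.469))/8.0870=7.4207
k=3: b·v=32.7×1.26=41.2020; √(2b)=8.0870; u=(41.2020+(-2.063))/8.0870=4.8397, w=(41.2020−(-2.063))/8.0870=5.3499

0: u=-13.0654 w=-18.4498
1: u=-8.5156 w=-10.1412
2: u=3.1005 w=7.4207
3: u=4.8397 w=5.3499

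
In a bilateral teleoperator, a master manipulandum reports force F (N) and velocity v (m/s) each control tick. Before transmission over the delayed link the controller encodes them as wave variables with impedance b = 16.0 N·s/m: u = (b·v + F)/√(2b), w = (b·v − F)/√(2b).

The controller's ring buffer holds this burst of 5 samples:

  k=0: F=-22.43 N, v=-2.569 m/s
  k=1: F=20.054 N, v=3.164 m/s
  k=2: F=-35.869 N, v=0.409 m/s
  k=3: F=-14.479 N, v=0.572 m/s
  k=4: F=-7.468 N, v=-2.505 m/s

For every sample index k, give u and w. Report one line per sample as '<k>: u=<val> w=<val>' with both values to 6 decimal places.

k=0: b·v=16.0×(-2.569)=-41.104000; √(2b)=5.656854; u=(-41.104000+(-22.43))/5.656854=-11.231331, w=(-41.104000−(-22.43))/5.656854=-3.301128
k=1: b·v=16.0×3.164=50.624000; √(2b)=5.656854; u=(50.624000+20.054)/5.656854=12.494223, w=(50.624000−20.054)/5.656854=5.404064
k=2: b·v=16.0×0.409=6.544000; √(2b)=5.656854; u=(6.544000+(-35.869))/5.656854=-5.183977, w=(6.544000−(-35.869))/5.656854=7.497630
k=3: b·v=16.0×0.572=9.152000; √(2b)=5.656854; u=(9.152000+(-14.479))/5.656854=-0.941689, w=(9.152000−(-14.479))/5.656854=4.177410
k=4: b·v=16.0×(-2.505)=-40.080000; √(2b)=5.656854; u=(-40.080000+(-7.468))/5.656854=-8.405378, w=(-40.080000−(-7.468))/5.656854=-5.765042

0: u=-11.231331 w=-3.301128
1: u=12.494223 w=5.404064
2: u=-5.183977 w=7.497630
3: u=-0.941689 w=4.177410
4: u=-8.405378 w=-5.765042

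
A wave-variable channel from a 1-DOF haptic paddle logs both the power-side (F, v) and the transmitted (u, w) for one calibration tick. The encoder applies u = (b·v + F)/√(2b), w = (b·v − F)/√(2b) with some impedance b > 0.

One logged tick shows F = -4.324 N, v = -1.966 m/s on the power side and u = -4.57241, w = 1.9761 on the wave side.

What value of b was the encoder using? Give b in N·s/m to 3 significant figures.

b = 0.872 N·s/m

u + w = -2.59631;  u + w = √(2b)·v, so √(2b) = -2.59631/(-1.966) = 1.32061.
b = (√(2b))²/2 = 1.74400/2 = 0.87200.
(Check via u − w = 2F/√(2b): u − w = -6.54851, 2F/√(2b) = -6.54851.)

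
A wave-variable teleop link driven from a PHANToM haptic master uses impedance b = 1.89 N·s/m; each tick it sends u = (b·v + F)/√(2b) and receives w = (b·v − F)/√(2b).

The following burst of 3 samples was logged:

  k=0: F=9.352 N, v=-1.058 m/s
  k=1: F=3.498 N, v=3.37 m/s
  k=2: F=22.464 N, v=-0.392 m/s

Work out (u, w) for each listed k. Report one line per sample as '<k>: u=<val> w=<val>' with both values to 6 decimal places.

k=0: b·v=1.89×(-1.058)=-1.999620; √(2b)=1.944222; u=(-1.999620+9.352)/1.944222=3.781656, w=(-1.999620−9.352)/1.944222=-5.838643
k=1: b·v=1.89×3.37=6.369300; √(2b)=1.944222; u=(6.369300+3.498)/1.944222=5.075191, w=(6.369300−3.498)/1.944222=1.476837
k=2: b·v=1.89×(-0.392)=-0.740880; √(2b)=1.944222; u=(-0.740880+22.464)/1.944222=11.173167, w=(-0.740880−22.464)/1.944222=-11.935302

0: u=3.781656 w=-5.838643
1: u=5.075191 w=1.476837
2: u=11.173167 w=-11.935302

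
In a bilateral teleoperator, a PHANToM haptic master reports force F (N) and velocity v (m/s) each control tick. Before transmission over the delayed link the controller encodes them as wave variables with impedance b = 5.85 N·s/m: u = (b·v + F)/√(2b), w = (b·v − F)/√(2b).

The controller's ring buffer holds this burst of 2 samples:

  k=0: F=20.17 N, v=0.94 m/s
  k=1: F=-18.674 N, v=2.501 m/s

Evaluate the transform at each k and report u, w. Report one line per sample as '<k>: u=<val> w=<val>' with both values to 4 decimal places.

0: u=7.5044 w=-4.2891
1: u=-1.1820 w=9.7368

k=0: b·v=5.85×0.94=5.4990; √(2b)=3.4205; u=(5.4990+20.17)/3.4205=7.5044, w=(5.4990−20.17)/3.4205=-4.2891
k=1: b·v=5.85×2.501=14.6308; √(2b)=3.4205; u=(14.6308+(-18.674))/3.4205=-1.1820, w=(14.6308−(-18.674))/3.4205=9.7368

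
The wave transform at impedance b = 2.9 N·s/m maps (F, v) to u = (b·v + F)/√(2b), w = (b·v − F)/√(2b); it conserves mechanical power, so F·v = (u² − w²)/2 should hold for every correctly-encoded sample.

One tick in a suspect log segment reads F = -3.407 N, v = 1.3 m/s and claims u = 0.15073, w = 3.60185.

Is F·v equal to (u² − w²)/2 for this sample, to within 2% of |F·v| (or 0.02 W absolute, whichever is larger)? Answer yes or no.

F·v = (-3.407)×1.3 = -4.42910 W.
(u² − w²)/2 = (0.02272 − 12.97332)/2 = -6.47530 W.
|Δ| = 2.04620;  2% of max(1, |F·v|) = 0.08858.

no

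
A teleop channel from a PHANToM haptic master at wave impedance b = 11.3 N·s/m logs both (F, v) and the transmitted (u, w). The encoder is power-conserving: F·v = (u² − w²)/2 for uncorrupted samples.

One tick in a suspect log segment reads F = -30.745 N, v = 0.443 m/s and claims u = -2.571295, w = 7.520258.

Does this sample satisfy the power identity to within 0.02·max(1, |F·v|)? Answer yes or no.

F·v = (-30.745)×0.443 = -13.620035 W.
(u² − w²)/2 = (6.611558 − 56.554280)/2 = -24.971361 W.
|Δ| = 11.351326;  2% of max(1, |F·v|) = 0.272401.

no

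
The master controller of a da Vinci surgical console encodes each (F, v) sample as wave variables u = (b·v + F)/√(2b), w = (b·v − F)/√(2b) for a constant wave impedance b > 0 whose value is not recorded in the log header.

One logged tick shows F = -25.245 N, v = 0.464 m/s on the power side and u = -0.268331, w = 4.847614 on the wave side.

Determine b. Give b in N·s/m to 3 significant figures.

u + w = 4.579283;  u + w = √(2b)·v, so √(2b) = 4.579283/0.464 = 9.869144.
b = (√(2b))²/2 = 97.400011/2 = 48.700006.
(Check via u − w = 2F/√(2b): u − w = -5.115945, 2F/√(2b) = -5.115945.)

b = 48.7 N·s/m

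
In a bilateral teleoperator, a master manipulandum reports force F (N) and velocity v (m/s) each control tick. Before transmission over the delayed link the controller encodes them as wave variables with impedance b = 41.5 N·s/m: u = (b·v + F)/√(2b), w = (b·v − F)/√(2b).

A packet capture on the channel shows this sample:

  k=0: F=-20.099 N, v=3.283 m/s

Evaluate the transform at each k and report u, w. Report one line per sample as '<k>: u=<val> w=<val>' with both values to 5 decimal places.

k=0: b·v=41.5×3.283=136.24450; √(2b)=9.11043; u=(136.24450+(-20.099))/9.11043=12.74862, w=(136.24450−(-20.099))/9.11043=17.16093

0: u=12.74862 w=17.16093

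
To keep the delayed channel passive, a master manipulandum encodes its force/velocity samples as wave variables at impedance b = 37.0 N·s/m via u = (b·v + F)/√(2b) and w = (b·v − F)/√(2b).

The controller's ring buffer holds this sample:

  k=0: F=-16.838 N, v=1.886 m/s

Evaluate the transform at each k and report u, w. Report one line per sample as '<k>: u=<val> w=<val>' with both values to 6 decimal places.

k=0: b·v=37.0×1.886=69.782000; √(2b)=8.602325; u=(69.782000+(-16.838))/8.602325=6.154615, w=(69.782000−(-16.838))/8.602325=10.069370

0: u=6.154615 w=10.069370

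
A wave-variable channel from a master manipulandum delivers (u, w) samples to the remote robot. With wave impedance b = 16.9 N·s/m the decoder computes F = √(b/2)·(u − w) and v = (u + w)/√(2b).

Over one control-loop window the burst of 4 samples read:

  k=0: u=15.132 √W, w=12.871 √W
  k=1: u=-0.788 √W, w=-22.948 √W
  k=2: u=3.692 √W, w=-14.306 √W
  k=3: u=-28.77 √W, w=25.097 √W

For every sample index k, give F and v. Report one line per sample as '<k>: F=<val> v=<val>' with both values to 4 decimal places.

k=0: u−w=2.2610, u+w=28.0030; √(b/2)=2.9069, √(2b)=5.8138; F=2.9069×2.261=6.5725, v=28.0030/5.8138=4.8167
k=1: u−w=22.1600, u+w=-23.7360; √(b/2)=2.9069, √(2b)=5.8138; F=2.9069×22.16=64.4166, v=-23.7360/5.8138=-4.0827
k=2: u−w=17.9980, u+w=-10.6140; √(b/2)=2.9069, √(2b)=5.8138; F=2.9069×17.998=52.3182, v=-10.6140/5.8138=-1.8257
k=3: u−w=-53.8670, u+w=-3.6730; √(b/2)=2.9069, √(2b)=5.8138; F=2.9069×(-53.867)=-156.5854, v=-3.6730/5.8138=-0.6318

0: F=6.5725 v=4.8167
1: F=64.4166 v=-4.0827
2: F=52.3182 v=-1.8257
3: F=-156.5854 v=-0.6318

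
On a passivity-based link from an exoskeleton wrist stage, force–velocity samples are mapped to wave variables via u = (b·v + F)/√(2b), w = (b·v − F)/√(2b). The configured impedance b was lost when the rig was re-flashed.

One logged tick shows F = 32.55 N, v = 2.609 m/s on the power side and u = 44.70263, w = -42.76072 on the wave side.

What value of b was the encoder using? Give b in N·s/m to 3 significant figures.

u + w = 1.941910;  u + w = √(2b)·v, so √(2b) = 1.941910/2.609 = 0.744312.
b = (√(2b))²/2 = 0.554000/2 = 0.277000.
(Check via u − w = 2F/√(2b): u − w = 87.463350, 2F/√(2b) = 87.463322.)

b = 0.277 N·s/m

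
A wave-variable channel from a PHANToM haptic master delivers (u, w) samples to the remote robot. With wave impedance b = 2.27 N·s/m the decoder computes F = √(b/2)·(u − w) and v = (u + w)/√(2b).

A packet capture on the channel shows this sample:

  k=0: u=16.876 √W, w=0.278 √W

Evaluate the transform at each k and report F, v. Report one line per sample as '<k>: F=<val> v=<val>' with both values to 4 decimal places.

k=0: u−w=16.5980, u+w=17.1540; √(b/2)=1.0654, √(2b)=2.1307; F=1.0654×16.598=17.6829, v=17.1540/2.1307=8.0508

0: F=17.6829 v=8.0508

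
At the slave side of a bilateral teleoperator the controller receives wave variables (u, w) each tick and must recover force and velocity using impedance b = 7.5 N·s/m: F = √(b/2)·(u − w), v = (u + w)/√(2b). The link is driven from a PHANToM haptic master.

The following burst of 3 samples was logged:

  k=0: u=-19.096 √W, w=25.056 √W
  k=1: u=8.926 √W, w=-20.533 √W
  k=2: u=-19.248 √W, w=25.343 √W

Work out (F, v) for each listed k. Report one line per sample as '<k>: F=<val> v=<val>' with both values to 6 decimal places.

k=0: u−w=-44.152000, u+w=5.960000; √(b/2)=1.936492, √(2b)=3.872983; F=1.936492×(-44.152)=-85.499980, v=5.960000/3.872983=1.538865
k=1: u−w=29.459000, u+w=-11.607000; √(b/2)=1.936492, √(2b)=3.872983; F=1.936492×29.459=57.047108, v=-11.607000/3.872983=-2.996915
k=2: u−w=-44.591000, u+w=6.095000; √(b/2)=1.936492, √(2b)=3.872983; F=1.936492×(-44.591)=-86.350100, v=6.095000/3.872983=1.573722

0: F=-85.499980 v=1.538865
1: F=57.047108 v=-2.996915
2: F=-86.350100 v=1.573722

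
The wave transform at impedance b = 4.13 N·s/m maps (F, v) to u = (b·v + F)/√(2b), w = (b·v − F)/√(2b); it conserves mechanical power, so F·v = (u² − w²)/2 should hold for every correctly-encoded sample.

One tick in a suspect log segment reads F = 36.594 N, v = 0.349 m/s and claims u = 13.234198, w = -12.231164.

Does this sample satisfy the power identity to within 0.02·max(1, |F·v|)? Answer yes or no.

yes

F·v = 36.594×0.349 = 12.771306 W.
(u² − w²)/2 = (175.143997 − 149.601373)/2 = 12.771312 W.
|Δ| = 0.000006;  2% of max(1, |F·v|) = 0.255426.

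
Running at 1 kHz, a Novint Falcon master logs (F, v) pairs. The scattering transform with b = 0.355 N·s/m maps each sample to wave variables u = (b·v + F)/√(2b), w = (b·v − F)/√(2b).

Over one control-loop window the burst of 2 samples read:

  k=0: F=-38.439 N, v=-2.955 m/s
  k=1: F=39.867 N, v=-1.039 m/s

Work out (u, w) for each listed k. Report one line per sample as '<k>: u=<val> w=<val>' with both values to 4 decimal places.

0: u=-46.8637 w=44.3737
1: u=46.8757 w=-47.7512

k=0: b·v=0.355×(-2.955)=-1.0490; √(2b)=0.8426; u=(-1.0490+(-38.439))/0.8426=-46.8637, w=(-1.0490−(-38.439))/0.8426=44.3737
k=1: b·v=0.355×(-1.039)=-0.3688; √(2b)=0.8426; u=(-0.3688+39.867)/0.8426=46.8757, w=(-0.3688−39.867)/0.8426=-47.7512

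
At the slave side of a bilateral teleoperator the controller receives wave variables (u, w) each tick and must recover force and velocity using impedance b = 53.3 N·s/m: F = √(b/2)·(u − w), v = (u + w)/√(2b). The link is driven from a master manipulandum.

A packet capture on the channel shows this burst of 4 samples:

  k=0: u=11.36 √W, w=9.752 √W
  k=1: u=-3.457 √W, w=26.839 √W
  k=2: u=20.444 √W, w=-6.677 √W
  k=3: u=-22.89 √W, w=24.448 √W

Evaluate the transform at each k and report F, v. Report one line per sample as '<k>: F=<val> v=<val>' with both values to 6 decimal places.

k=0: u−w=1.608000, u+w=21.112000; √(b/2)=5.162364, √(2b)=10.324728; F=5.162364×1.608=8.301081, v=21.112000/10.324728=2.044800
k=1: u−w=-30.296000, u+w=23.382000; √(b/2)=5.162364, √(2b)=10.324728; F=5.162364×(-30.296)=-156.398974, v=23.382000/10.324728=2.264660
k=2: u−w=27.121000, u+w=13.767000; √(b/2)=5.162364, √(2b)=10.324728; F=5.162364×27.121=140.008469, v=13.767000/10.324728=1.333401
k=3: u−w=-47.338000, u+w=1.558000; √(b/2)=5.162364, √(2b)=10.324728; F=5.162364×(-47.338)=-244.375978, v=1.558000/10.324728=0.150900

0: F=8.301081 v=2.044800
1: F=-156.398974 v=2.264660
2: F=140.008469 v=1.333401
3: F=-244.375978 v=0.150900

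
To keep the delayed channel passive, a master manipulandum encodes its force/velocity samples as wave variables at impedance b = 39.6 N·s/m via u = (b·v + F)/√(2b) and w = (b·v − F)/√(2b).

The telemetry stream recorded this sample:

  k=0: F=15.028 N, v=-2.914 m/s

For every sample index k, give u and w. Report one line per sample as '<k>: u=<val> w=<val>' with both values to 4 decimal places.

0: u=-11.2778 w=-14.6551

k=0: b·v=39.6×(-2.914)=-115.3944; √(2b)=8.8994; u=(-115.3944+15.028)/8.8994=-11.2778, w=(-115.3944−15.028)/8.8994=-14.6551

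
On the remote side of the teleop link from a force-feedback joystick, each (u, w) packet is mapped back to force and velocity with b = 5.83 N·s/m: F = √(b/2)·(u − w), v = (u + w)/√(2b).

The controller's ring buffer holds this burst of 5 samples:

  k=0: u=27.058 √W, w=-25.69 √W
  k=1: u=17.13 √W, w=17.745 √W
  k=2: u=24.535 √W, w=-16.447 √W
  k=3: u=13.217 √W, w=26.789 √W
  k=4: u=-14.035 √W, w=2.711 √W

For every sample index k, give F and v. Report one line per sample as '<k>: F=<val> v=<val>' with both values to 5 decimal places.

k=0: u−w=52.74800, u+w=1.36800; √(b/2)=1.70734, √(2b)=3.41467; F=1.70734×52.748=90.05862, v=1.36800/3.41467=0.40062
k=1: u−w=-0.61500, u+w=34.87500; √(b/2)=1.70734, √(2b)=3.41467; F=1.70734×(-0.615)=-1.05001, v=34.87500/3.41467=10.21327
k=2: u−w=40.98200, u+w=8.08800; √(b/2)=1.70734, √(2b)=3.41467; F=1.70734×40.982=69.97009, v=8.08800/3.41467=2.36860
k=3: u−w=-13.57200, u+w=40.00600; √(b/2)=1.70734, √(2b)=3.41467; F=1.70734×(-13.572)=-23.17198, v=40.00600/3.41467=11.71591
k=4: u−w=-16.74600, u+w=-11.32400; √(b/2)=1.70734, √(2b)=3.41467; F=1.70734×(-16.746)=-28.59107, v=-11.32400/3.41467=-3.31628

0: F=90.05862 v=0.40062
1: F=-1.05001 v=10.21327
2: F=69.97009 v=2.36860
3: F=-23.17198 v=11.71591
4: F=-28.59107 v=-3.31628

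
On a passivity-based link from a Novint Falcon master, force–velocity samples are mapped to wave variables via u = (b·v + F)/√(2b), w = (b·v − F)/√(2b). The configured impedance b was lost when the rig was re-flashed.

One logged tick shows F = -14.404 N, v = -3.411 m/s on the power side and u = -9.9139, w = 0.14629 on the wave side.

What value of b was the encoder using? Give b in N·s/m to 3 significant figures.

u + w = -9.7676;  u + w = √(2b)·v, so √(2b) = -9.7676/(-3.411) = 2.8636.
b = (√(2b))²/2 = 8.2000/2 = 4.1000.
(Check via u − w = 2F/√(2b): u − w = -10.0602, 2F/√(2b) = -10.0602.)

b = 4.1 N·s/m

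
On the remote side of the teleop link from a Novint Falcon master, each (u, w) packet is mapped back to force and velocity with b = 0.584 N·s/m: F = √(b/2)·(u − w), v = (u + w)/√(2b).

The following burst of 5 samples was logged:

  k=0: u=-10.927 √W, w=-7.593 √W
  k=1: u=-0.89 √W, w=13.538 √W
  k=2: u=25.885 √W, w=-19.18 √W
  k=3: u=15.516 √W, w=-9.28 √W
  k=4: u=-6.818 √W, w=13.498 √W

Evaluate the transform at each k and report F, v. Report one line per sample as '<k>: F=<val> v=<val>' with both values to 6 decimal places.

0: F=-1.801594 v=-17.136399
1: F=-7.796462 v=11.703087
2: F=24.351785 v=6.204080
3: F=13.399021 v=5.770118
4: F=-10.978162 v=6.180947

k=0: u−w=-3.334000, u+w=-18.520000; √(b/2)=0.540370, √(2b)=1.080740; F=0.540370×(-3.334)=-1.801594, v=-18.520000/1.080740=-17.136399
k=1: u−w=-14.428000, u+w=12.648000; √(b/2)=0.540370, √(2b)=1.080740; F=0.540370×(-14.428)=-7.796462, v=12.648000/1.080740=11.703087
k=2: u−w=45.065000, u+w=6.705000; √(b/2)=0.540370, √(2b)=1.080740; F=0.540370×45.065=24.351785, v=6.705000/1.080740=6.204080
k=3: u−w=24.796000, u+w=6.236000; √(b/2)=0.540370, √(2b)=1.080740; F=0.540370×24.796=13.399021, v=6.236000/1.080740=5.770118
k=4: u−w=-20.316000, u+w=6.680000; √(b/2)=0.540370, √(2b)=1.080740; F=0.540370×(-20.316)=-10.978162, v=6.680000/1.080740=6.180947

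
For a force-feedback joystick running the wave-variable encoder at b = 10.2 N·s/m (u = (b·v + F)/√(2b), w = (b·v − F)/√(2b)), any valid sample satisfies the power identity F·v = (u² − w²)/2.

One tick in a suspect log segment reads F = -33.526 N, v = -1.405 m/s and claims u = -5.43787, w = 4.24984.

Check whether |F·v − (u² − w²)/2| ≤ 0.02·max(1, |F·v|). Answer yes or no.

no

F·v = (-33.526)×(-1.405) = 47.10403 W.
(u² − w²)/2 = (29.57043 − 18.06114)/2 = 5.75465 W.
|Δ| = 41.34938;  2% of max(1, |F·v|) = 0.94208.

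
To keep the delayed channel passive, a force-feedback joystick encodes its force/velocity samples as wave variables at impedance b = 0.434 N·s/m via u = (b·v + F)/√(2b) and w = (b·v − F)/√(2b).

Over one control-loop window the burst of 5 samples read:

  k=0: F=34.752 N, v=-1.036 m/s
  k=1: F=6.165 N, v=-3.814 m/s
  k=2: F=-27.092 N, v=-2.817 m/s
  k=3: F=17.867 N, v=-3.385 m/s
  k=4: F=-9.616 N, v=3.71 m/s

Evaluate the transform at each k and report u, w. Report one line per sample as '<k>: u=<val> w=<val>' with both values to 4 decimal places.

0: u=36.8184 w=-37.7836
1: u=4.8405 w=-8.3939
2: u=-30.3914 w=27.7669
3: u=17.6006 w=-20.7543
4: u=-8.5931 w=12.0495

k=0: b·v=0.434×(-1.036)=-0.4496; √(2b)=0.9317; u=(-0.4496+34.752)/0.9317=36.8184, w=(-0.4496−34.752)/0.9317=-37.7836
k=1: b·v=0.434×(-3.814)=-1.6553; √(2b)=0.9317; u=(-1.6553+6.165)/0.9317=4.8405, w=(-1.6553−6.165)/0.9317=-8.3939
k=2: b·v=0.434×(-2.817)=-1.2226; √(2b)=0.9317; u=(-1.2226+(-27.092))/0.9317=-30.3914, w=(-1.2226−(-27.092))/0.9317=27.7669
k=3: b·v=0.434×(-3.385)=-1.4691; √(2b)=0.9317; u=(-1.4691+17.867)/0.9317=17.6006, w=(-1.4691−17.867)/0.9317=-20.7543
k=4: b·v=0.434×3.71=1.6101; √(2b)=0.9317; u=(1.6101+(-9.616))/0.9317=-8.5931, w=(1.6101−(-9.616))/0.9317=12.0495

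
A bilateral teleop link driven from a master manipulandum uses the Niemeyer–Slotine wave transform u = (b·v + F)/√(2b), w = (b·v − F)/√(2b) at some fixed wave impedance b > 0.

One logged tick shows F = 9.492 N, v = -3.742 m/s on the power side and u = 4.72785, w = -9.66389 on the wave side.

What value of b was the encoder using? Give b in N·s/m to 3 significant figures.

b = 0.87 N·s/m

u + w = -4.9360;  u + w = √(2b)·v, so √(2b) = -4.9360/(-3.742) = 1.3191.
b = (√(2b))²/2 = 1.7400/2 = 0.8700.
(Check via u − w = 2F/√(2b): u − w = 14.3917, 2F/√(2b) = 14.3917.)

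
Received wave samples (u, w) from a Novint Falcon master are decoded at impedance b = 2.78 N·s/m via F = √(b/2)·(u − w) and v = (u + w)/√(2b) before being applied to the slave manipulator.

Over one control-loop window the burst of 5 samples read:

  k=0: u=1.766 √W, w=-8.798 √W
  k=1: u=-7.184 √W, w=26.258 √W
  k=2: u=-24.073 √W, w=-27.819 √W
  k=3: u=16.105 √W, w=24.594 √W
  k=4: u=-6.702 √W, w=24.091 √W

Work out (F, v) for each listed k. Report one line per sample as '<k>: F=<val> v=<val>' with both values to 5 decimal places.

0: F=12.45477 v=-2.98223
1: F=-39.42754 v=8.08918
2: F=4.41647 v=-22.00711
3: F=-10.00838 v=17.26022
4: F=-36.30441 v=7.37458

k=0: u−w=10.56400, u+w=-7.03200; √(b/2)=1.17898, √(2b)=2.35797; F=1.17898×10.564=12.45477, v=-7.03200/2.35797=-2.98223
k=1: u−w=-33.44200, u+w=19.07400; √(b/2)=1.17898, √(2b)=2.35797; F=1.17898×(-33.442)=-39.42754, v=19.07400/2.35797=8.08918
k=2: u−w=3.74600, u+w=-51.89200; √(b/2)=1.17898, √(2b)=2.35797; F=1.17898×3.746=4.41647, v=-51.89200/2.35797=-22.00711
k=3: u−w=-8.48900, u+w=40.69900; √(b/2)=1.17898, √(2b)=2.35797; F=1.17898×(-8.489)=-10.00838, v=40.69900/2.35797=17.26022
k=4: u−w=-30.79300, u+w=17.38900; √(b/2)=1.17898, √(2b)=2.35797; F=1.17898×(-30.793)=-36.30441, v=17.38900/2.35797=7.37458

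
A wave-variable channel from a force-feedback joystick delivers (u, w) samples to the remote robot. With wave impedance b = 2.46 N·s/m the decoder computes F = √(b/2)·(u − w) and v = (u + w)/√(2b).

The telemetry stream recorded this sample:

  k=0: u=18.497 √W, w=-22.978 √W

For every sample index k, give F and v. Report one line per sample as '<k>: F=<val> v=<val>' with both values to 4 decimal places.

k=0: u−w=41.4750, u+w=-4.4810; √(b/2)=1.1091, √(2b)=2.2181; F=1.1091×41.475=45.9980, v=-4.4810/2.2181=-2.0202

0: F=45.9980 v=-2.0202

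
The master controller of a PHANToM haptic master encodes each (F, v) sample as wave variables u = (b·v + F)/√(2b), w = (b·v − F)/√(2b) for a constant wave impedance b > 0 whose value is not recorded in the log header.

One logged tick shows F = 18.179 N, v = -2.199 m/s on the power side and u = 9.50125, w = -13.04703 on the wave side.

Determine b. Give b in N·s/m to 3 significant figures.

b = 1.3 N·s/m

u + w = -3.5458;  u + w = √(2b)·v, so √(2b) = -3.5458/(-2.199) = 1.6125.
b = (√(2b))²/2 = 2.6000/2 = 1.3000.
(Check via u − w = 2F/√(2b): u − w = 22.5483, 2F/√(2b) = 22.5483.)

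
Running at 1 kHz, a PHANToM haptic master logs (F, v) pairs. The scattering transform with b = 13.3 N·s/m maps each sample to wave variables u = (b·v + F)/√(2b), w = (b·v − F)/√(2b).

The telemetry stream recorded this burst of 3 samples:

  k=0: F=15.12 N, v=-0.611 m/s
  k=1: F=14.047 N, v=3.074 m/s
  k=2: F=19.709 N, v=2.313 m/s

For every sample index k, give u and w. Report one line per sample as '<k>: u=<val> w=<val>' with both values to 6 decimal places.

k=0: b·v=13.3×(-0.611)=-8.126300; √(2b)=5.157519; u=(-8.126300+15.12)/5.157519=1.356020, w=(-8.126300−15.12)/5.157519=-4.507264
k=1: b·v=13.3×3.074=40.884200; √(2b)=5.157519; u=(40.884200+14.047)/5.157519=10.650703, w=(40.884200−14.047)/5.157519=5.203510
k=2: b·v=13.3×2.313=30.762900; √(2b)=5.157519; u=(30.762900+19.709)/5.157519=9.786082, w=(30.762900−19.709)/5.157519=2.143259

0: u=1.356020 w=-4.507264
1: u=10.650703 w=5.203510
2: u=9.786082 w=2.143259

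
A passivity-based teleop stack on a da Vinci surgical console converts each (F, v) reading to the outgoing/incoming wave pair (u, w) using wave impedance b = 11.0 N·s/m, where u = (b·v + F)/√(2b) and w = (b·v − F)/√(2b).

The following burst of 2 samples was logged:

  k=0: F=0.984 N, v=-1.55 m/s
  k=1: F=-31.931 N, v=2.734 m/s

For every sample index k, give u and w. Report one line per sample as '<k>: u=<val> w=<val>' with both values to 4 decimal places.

0: u=-3.4253 w=-3.8449
1: u=-0.3959 w=13.2195

k=0: b·v=11.0×(-1.55)=-17.0500; √(2b)=4.6904; u=(-17.0500+0.984)/4.6904=-3.4253, w=(-17.0500−0.984)/4.6904=-3.8449
k=1: b·v=11.0×2.734=30.0740; √(2b)=4.6904; u=(30.0740+(-31.931))/4.6904=-0.3959, w=(30.0740−(-31.931))/4.6904=13.2195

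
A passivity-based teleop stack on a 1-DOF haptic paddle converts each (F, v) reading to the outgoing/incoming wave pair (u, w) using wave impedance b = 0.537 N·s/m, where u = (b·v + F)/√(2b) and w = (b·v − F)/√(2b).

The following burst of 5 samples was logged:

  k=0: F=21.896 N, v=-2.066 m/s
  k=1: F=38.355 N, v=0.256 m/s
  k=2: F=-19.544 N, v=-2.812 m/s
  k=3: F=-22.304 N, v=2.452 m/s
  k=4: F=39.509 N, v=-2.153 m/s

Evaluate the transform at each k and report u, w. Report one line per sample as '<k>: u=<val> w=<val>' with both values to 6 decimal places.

0: u=20.057668 w=-22.198746
1: u=37.142716 w=-36.877413
2: u=-20.315775 w=17.401587
3: u=-20.251348 w=22.792453
4: u=37.007980 w=-39.239219

k=0: b·v=0.537×(-2.066)=-1.109442; √(2b)=1.036340; u=(-1.109442+21.896)/1.036340=20.057668, w=(-1.109442−21.896)/1.036340=-22.198746
k=1: b·v=0.537×0.256=0.137472; √(2b)=1.036340; u=(0.137472+38.355)/1.036340=37.142716, w=(0.137472−38.355)/1.036340=-36.877413
k=2: b·v=0.537×(-2.812)=-1.510044; √(2b)=1.036340; u=(-1.510044+(-19.544))/1.036340=-20.315775, w=(-1.510044−(-19.544))/1.036340=17.401587
k=3: b·v=0.537×2.452=1.316724; √(2b)=1.036340; u=(1.316724+(-22.304))/1.036340=-20.251348, w=(1.316724−(-22.304))/1.036340=22.792453
k=4: b·v=0.537×(-2.153)=-1.156161; √(2b)=1.036340; u=(-1.156161+39.509)/1.036340=37.007980, w=(-1.156161−39.509)/1.036340=-39.239219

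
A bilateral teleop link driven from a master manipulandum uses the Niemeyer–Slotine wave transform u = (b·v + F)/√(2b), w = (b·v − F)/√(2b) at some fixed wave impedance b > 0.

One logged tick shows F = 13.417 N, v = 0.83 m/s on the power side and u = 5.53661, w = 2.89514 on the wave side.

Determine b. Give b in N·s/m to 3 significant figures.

b = 51.6 N·s/m

u + w = 8.4317;  u + w = √(2b)·v, so √(2b) = 8.4317/0.83 = 10.1587.
b = (√(2b))²/2 = 103.1999/2 = 51.5999.
(Check via u − w = 2F/√(2b): u − w = 2.6415, 2F/√(2b) = 2.6415.)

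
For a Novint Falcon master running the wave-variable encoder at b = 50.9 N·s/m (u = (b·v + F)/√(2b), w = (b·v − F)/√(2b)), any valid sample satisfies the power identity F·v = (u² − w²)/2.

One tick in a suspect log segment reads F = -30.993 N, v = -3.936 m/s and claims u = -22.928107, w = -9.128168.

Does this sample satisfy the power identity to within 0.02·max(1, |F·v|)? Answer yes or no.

no

F·v = (-30.993)×(-3.936) = 121.988448 W.
(u² − w²)/2 = (525.698091 − 83.323451)/2 = 221.187320 W.
|Δ| = 99.198872;  2% of max(1, |F·v|) = 2.439769.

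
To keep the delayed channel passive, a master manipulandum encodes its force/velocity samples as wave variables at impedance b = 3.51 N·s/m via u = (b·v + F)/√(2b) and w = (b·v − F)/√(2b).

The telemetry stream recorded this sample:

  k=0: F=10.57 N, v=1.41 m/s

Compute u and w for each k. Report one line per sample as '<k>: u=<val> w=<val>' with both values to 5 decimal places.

0: u=5.85731 w=-2.12147

k=0: b·v=3.51×1.41=4.94910; √(2b)=2.64953; u=(4.94910+10.57)/2.64953=5.85731, w=(4.94910−10.57)/2.64953=-2.12147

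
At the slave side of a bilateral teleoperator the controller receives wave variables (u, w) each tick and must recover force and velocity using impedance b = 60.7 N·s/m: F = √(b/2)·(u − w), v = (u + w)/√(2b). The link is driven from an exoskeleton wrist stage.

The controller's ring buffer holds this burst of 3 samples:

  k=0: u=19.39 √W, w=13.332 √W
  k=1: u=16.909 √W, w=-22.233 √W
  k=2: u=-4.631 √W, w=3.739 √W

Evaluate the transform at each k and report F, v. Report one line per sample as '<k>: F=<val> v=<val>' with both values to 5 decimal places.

k=0: u−w=6.05800, u+w=32.72200; √(b/2)=5.50908, √(2b)=11.01817; F=5.50908×6.058=33.37403, v=32.72200/11.01817=2.96982
k=1: u−w=39.14200, u+w=-5.32400; √(b/2)=5.50908, √(2b)=11.01817; F=5.50908×39.142=215.63654, v=-5.32400/11.01817=-0.48320
k=2: u−w=-8.37000, u+w=-0.89200; √(b/2)=5.50908, √(2b)=11.01817; F=5.50908×(-8.37)=-46.11103, v=-0.89200/11.01817=-0.08096

0: F=33.37403 v=2.96982
1: F=215.63654 v=-0.48320
2: F=-46.11103 v=-0.08096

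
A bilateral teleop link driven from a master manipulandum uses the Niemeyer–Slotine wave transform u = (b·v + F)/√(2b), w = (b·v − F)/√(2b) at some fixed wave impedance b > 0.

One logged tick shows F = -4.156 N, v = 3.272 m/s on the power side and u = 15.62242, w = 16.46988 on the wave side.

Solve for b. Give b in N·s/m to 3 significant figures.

b = 48.1 N·s/m

u + w = 32.09230;  u + w = √(2b)·v, so √(2b) = 32.09230/3.272 = 9.80816.
b = (√(2b))²/2 = 96.20001/2 = 48.10000.
(Check via u − w = 2F/√(2b): u − w = -0.84746, 2F/√(2b) = -0.84746.)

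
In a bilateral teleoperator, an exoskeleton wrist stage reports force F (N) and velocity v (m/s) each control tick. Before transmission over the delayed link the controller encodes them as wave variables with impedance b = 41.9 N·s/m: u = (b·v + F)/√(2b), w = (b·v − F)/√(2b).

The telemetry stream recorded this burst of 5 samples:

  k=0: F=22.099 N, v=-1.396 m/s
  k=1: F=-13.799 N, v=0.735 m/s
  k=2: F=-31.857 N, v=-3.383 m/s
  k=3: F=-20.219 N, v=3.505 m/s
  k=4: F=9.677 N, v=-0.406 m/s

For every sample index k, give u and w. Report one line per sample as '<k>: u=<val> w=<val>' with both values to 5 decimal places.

0: u=-3.97558 w=-8.80373
1: u=1.85679 w=4.87157
2: u=-18.96442 w=-12.00436
3: u=13.83409 w=18.25150
4: u=-0.80120 w=-2.91542

k=0: b·v=41.9×(-1.396)=-58.49240; √(2b)=9.15423; u=(-58.49240+22.099)/9.15423=-3.97558, w=(-58.49240−22.099)/9.15423=-8.80373
k=1: b·v=41.9×0.735=30.79650; √(2b)=9.15423; u=(30.79650+(-13.799))/9.15423=1.85679, w=(30.79650−(-13.799))/9.15423=4.87157
k=2: b·v=41.9×(-3.383)=-141.74770; √(2b)=9.15423; u=(-141.74770+(-31.857))/9.15423=-18.96442, w=(-141.74770−(-31.857))/9.15423=-12.00436
k=3: b·v=41.9×3.505=146.85950; √(2b)=9.15423; u=(146.85950+(-20.219))/9.15423=13.83409, w=(146.85950−(-20.219))/9.15423=18.25150
k=4: b·v=41.9×(-0.406)=-17.01140; √(2b)=9.15423; u=(-17.01140+9.677)/9.15423=-0.80120, w=(-17.01140−9.677)/9.15423=-2.91542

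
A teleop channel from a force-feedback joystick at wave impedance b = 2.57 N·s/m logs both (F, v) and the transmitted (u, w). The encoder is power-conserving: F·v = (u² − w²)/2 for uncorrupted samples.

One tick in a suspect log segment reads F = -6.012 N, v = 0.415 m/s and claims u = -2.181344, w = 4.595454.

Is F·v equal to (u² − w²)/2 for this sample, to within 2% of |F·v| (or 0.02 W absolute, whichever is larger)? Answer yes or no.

no

F·v = (-6.012)×0.415 = -2.494980 W.
(u² − w²)/2 = (4.758262 − 21.118197)/2 = -8.179968 W.
|Δ| = 5.684988;  2% of max(1, |F·v|) = 0.049900.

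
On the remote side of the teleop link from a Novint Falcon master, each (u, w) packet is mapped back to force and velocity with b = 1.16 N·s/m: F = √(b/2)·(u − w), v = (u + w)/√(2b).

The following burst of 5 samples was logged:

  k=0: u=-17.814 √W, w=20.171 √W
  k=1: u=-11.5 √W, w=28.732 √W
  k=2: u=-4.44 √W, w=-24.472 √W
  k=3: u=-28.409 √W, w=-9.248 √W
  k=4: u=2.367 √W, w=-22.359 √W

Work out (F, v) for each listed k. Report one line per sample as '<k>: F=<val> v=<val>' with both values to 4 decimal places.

k=0: u−w=-37.9850, u+w=2.3570; √(b/2)=0.7616, √(2b)=1.5232; F=0.7616×(-37.985)=-28.9285, v=2.3570/1.5232=1.5474
k=1: u−w=-40.2320, u+w=17.2320; √(b/2)=0.7616, √(2b)=1.5232; F=0.7616×(-40.232)=-30.6398, v=17.2320/1.5232=11.3134
k=2: u−w=20.0320, u+w=-28.9120; √(b/2)=0.7616, √(2b)=1.5232; F=0.7616×20.032=15.2559, v=-28.9120/1.5232=-18.9817
k=3: u−w=-19.1610, u+w=-37.6570; √(b/2)=0.7616, √(2b)=1.5232; F=0.7616×(-19.161)=-14.5926, v=-37.6570/1.5232=-24.7230
k=4: u−w=24.7260, u+w=-19.9920; √(b/2)=0.7616, √(2b)=1.5232; F=0.7616×24.726=18.8308, v=-19.9920/1.5232=-13.1254

0: F=-28.9285 v=1.5474
1: F=-30.6398 v=11.3134
2: F=15.2559 v=-18.9817
3: F=-14.5926 v=-24.7230
4: F=18.8308 v=-13.1254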